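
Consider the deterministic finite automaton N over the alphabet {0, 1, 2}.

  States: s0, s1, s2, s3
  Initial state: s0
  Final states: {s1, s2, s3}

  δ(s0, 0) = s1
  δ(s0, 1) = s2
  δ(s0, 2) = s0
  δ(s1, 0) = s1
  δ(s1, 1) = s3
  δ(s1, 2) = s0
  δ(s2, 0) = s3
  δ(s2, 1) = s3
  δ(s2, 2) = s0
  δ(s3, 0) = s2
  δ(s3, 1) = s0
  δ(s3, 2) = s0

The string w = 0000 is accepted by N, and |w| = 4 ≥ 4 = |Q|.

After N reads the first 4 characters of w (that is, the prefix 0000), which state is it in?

s1

State sequence: s0 -0-> s1 -0-> s1 -0-> s1 -0-> s1

After reading 4 characters, N is in state s1.
(This kind of state-tracing is the core of the pumping-lemma construction: with 4 states, pigeonhole forces a repeat within the first 4 steps.)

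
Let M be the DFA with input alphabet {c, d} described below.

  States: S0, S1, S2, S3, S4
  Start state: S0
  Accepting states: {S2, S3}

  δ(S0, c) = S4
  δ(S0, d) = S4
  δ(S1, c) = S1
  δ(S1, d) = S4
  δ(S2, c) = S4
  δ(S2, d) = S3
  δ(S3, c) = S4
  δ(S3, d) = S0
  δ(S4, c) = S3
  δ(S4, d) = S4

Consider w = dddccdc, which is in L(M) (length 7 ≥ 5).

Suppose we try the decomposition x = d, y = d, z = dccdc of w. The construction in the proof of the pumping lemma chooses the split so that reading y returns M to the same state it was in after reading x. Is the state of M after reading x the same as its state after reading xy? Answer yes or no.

State sequence: S0 -d-> S4 -d-> S4

After x (step 1): S4. After xy (step 2): S4.
They match, so y = d drives M around a cycle from S4 back to itself; pumping y any number of times keeps M in S4 before reading z, and xyⁱz ∈ L(M) for every i ≥ 0.

yes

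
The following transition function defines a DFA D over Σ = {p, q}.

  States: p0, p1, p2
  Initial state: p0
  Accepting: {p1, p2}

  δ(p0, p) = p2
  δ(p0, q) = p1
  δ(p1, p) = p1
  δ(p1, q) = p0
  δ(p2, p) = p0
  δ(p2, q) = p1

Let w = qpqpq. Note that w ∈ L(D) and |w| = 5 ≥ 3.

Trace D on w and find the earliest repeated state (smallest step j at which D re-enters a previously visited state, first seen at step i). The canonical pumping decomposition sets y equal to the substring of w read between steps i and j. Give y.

p

Run of D on w = q p q p q:
  step 0: p0  (start)
  step 1: p1  (read q: p0→p1)
  step 2: p1  (read p: p1→p1)   ← first repeat (p1 seen earlier)
  step 3: p0  (read q: p1→p0)
  step 4: p2  (read p: p0→p2)
  step 5: p1  (read q: p2→p1)

So i = 1, j = 2, giving x = w[0:1] = q, y = w[1:2] = p, z = w[2:5] = qpq.
Check: |xy| = 2 ≤ 3 and |y| = 1 ≥ 1. Reading y takes D from p1 back to p1, so every xyⁱz is accepted.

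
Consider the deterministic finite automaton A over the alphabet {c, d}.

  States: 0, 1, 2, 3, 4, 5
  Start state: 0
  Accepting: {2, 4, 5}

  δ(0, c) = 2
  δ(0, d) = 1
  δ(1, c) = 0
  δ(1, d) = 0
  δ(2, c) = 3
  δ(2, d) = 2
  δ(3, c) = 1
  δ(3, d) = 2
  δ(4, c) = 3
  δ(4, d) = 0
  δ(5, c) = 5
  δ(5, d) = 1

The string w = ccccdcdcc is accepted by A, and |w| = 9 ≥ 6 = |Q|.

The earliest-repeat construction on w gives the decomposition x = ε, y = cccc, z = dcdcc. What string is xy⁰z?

xy⁰z = xz = ε·dcdcc = dcdcc.
Reading y = cccc takes A from 0 back to 0, so after x the machine is still in 0, and z then leads to the accepting state 2. Hence dcdcc ∈ L(A).

dcdcc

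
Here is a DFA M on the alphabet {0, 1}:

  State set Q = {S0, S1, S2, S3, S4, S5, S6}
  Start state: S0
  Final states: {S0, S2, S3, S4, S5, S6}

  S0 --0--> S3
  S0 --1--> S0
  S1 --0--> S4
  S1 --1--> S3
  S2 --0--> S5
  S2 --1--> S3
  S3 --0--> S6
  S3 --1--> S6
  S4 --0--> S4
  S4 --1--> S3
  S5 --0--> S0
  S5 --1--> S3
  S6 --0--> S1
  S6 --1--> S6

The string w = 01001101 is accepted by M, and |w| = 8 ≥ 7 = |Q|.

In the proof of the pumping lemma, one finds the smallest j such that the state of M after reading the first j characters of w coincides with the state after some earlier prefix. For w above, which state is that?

Run of M on w = 0 1 0 0 1 1 0 1:
  step 0: S0  (start)
  step 1: S3  (read 0: S0→S3)
  step 2: S6  (read 1: S3→S6)
  step 3: S1  (read 0: S6→S1)
  step 4: S4  (read 0: S1→S4)
  step 5: S3  (read 1: S4→S3)   ← first repeat (S3 seen earlier)
  step 6: S6  (read 1: S3→S6)
  step 7: S1  (read 0: S6→S1)
  step 8: S3  (read 1: S1→S3)

The earliest repeat is at step j = 5: M is in S3, which it already visited at step i = 1.

S3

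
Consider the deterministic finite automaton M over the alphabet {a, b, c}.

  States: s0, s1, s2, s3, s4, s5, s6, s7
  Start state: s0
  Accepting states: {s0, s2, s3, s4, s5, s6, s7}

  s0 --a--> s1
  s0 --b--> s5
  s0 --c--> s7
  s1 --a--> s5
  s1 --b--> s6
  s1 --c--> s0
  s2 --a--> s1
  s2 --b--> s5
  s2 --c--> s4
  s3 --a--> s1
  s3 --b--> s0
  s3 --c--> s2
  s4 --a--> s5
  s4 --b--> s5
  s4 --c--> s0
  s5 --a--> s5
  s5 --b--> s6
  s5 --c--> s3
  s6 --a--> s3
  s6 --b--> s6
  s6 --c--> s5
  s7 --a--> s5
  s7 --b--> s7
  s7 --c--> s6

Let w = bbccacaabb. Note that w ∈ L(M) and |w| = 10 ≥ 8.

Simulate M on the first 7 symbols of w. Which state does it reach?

Run of M on the first 7 characters of w = b b c c a c a:
  step 0: s0  (start)
  step 1: s5  (read b: s0→s5)
  step 2: s6  (read b: s5→s6)
  step 3: s5  (read c: s6→s5)
  step 4: s3  (read c: s5→s3)
  step 5: s1  (read a: s3→s1)
  step 6: s0  (read c: s1→s0)
  step 7: s1  (read a: s0→s1)

After reading 7 characters, M is in state s1.

s1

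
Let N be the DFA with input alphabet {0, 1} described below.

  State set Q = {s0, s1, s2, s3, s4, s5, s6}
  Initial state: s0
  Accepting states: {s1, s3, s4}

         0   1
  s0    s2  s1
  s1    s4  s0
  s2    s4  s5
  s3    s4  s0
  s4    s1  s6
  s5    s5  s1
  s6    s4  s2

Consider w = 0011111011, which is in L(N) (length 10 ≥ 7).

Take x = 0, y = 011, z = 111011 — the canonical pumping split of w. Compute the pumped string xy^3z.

0011011011111011

xy^3z = 0·011·011·011·111011 = 0011011011111011.
Reading y = 011 takes N from s2 back to s2, so after x·y·y·y the machine is still in s2, and z then leads to the accepting state s1. Hence 0011011011111011 ∈ L(N).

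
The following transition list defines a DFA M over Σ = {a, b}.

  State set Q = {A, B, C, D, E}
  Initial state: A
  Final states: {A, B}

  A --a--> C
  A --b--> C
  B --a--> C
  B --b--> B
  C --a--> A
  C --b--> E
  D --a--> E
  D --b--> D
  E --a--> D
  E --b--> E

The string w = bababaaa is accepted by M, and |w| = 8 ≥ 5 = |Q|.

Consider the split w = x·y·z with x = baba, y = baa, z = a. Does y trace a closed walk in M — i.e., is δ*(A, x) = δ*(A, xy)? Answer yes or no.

no

State sequence: A -b-> C -a-> A -b-> C -a-> A -b-> C -a-> A -a-> C

After x (step 4): A. After xy (step 7): C.
They differ (A ≠ C), so y is not a cycle from the state after x; this split is not the one the pumping-lemma construction produces, and pumping y need not keep the string in L(M).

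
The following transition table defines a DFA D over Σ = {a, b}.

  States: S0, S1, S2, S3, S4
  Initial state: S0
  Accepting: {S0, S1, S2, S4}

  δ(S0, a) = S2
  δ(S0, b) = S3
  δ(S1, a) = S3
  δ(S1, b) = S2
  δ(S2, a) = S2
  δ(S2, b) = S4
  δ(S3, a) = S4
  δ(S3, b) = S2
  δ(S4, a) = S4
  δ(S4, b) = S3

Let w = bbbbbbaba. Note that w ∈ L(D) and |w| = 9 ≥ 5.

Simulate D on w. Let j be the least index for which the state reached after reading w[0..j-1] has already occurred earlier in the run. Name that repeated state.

Run of D on w = b b b b b b a b a:
  step 0: S0  (start)
  step 1: S3  (read b: S0→S3)
  step 2: S2  (read b: S3→S2)
  step 3: S4  (read b: S2→S4)
  step 4: S3  (read b: S4→S3)   ← first repeat (S3 seen earlier)
  step 5: S2  (read b: S3→S2)
  step 6: S4  (read b: S2→S4)
  step 7: S4  (read a: S4→S4)
  step 8: S3  (read b: S4→S3)
  step 9: S4  (read a: S3→S4)

The earliest repeat is at step j = 4: D is in S3, which it already visited at step i = 1.
Since D has 5 states, any run of length ≥ 5 visits 5+1 states, so by pigeonhole some state repeats within the first 5 steps — that repeat gives the pumpable loop.

S3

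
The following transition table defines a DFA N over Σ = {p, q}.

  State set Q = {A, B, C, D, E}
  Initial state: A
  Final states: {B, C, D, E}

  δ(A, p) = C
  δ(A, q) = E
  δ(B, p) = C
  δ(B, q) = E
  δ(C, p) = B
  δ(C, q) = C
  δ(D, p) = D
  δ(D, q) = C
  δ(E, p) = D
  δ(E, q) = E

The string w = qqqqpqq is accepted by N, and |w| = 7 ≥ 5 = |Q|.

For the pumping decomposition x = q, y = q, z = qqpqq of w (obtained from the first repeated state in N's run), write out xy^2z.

xy^2z = q·q·q·qqpqq = qqqqqpqq.
Reading y = q takes N from E back to E, so after x·y·y the machine is still in E, and z then leads to the accepting state C. Hence qqqqqpqq ∈ L(N).

qqqqqpqq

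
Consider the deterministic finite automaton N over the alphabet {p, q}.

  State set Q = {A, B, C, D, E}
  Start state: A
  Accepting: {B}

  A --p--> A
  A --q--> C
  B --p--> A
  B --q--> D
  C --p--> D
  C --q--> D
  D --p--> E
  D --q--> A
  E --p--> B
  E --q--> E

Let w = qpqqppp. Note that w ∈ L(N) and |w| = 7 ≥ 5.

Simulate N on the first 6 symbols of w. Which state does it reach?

E

State sequence: A -q-> C -p-> D -q-> A -q-> C -p-> D -p-> E

After reading 6 characters, N is in state E.
(This kind of state-tracing is the core of the pumping-lemma construction: with 5 states, pigeonhole forces a repeat within the first 5 steps.)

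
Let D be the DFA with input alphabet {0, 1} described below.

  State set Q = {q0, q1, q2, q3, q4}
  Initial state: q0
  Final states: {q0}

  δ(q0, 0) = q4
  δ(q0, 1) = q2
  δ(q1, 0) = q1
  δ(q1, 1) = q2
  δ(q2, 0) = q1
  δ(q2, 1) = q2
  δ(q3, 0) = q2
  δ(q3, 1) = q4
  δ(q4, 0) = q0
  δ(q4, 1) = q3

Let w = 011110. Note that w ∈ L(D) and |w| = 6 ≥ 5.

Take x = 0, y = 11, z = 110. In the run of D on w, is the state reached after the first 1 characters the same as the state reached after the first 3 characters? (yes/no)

yes

Run of D on the first 3 characters of w = 0 1 1:
  step 0: q0  (start)
  step 1: q4  (read 0: q0→q4)
  step 2: q3  (read 1: q4→q3)
  step 3: q4  (read 1: q3→q4)

After x (step 1): q4. After xy (step 3): q4.
They match, so y = 11 drives D around a cycle from q4 back to itself; pumping y any number of times keeps D in q4 before reading z, and xyⁱz ∈ L(D) for every i ≥ 0.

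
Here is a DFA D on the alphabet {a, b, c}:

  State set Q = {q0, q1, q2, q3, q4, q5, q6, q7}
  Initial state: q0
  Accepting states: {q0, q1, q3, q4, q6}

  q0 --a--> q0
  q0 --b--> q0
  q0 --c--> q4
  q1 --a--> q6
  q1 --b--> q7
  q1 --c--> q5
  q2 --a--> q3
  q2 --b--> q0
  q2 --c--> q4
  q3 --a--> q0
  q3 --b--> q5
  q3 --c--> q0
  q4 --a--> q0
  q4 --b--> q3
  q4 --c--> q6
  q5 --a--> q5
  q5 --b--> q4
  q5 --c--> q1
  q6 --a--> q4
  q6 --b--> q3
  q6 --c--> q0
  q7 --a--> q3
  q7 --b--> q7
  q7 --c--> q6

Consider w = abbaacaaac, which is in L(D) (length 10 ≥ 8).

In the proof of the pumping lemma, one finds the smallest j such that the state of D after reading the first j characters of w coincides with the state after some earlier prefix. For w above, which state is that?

q0

State sequence: q0 -a-> q0 -b-> q0 -b-> q0 -a-> q0 -a-> q0 -c-> q4 -a-> q0 -a-> q0 -a-> q0 -c-> q4
First repeat at step 1: q0 was already visited.

The earliest repeat is at step j = 1: D is in q0, which it already visited at step i = 0.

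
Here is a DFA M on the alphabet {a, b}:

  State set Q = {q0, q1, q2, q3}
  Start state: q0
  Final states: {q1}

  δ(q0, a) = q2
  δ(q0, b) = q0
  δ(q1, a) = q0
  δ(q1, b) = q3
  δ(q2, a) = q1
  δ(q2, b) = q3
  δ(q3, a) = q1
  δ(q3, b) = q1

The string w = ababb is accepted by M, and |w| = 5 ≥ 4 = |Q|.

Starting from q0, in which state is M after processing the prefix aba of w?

State sequence: q0 -a-> q2 -b-> q3 -a-> q1

After reading 3 characters, M is in state q1.
(This kind of state-tracing is the core of the pumping-lemma construction: with 4 states, pigeonhole forces a repeat within the first 4 steps.)

q1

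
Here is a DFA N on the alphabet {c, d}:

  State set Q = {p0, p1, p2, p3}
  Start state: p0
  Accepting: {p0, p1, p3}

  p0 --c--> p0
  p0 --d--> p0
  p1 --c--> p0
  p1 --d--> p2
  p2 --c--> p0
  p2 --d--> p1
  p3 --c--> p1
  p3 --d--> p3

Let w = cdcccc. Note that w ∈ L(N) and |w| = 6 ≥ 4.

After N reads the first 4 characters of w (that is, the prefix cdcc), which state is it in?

p0

Run of N on the first 4 characters of w = c d c c:
  step 0: p0  (start)
  step 1: p0  (read c: p0→p0)
  step 2: p0  (read d: p0→p0)
  step 3: p0  (read c: p0→p0)
  step 4: p0  (read c: p0→p0)

After reading 4 characters, N is in state p0.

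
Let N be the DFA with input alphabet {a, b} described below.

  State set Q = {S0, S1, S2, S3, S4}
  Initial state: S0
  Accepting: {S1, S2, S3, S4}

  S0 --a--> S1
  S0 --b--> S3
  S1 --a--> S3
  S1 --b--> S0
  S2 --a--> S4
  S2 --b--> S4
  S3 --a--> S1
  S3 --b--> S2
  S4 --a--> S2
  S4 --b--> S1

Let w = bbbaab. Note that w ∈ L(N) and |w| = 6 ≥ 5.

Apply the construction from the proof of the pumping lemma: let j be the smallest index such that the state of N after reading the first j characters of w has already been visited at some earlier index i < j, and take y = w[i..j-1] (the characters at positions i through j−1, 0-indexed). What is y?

Run of N on w = b b b a a b:
  step 0: S0  (start)
  step 1: S3  (read b: S0→S3)
  step 2: S2  (read b: S3→S2)
  step 3: S4  (read b: S2→S4)
  step 4: S2  (read a: S4→S2)   ← first repeat (S2 seen earlier)
  step 5: S4  (read a: S2→S4)
  step 6: S1  (read b: S4→S1)

So i = 2, j = 4, giving x = w[0:2] = bb, y = w[2:4] = ba, z = w[4:6] = ab.
Check: |xy| = 4 ≤ 5 and |y| = 2 ≥ 1. Reading y takes N from S2 back to S2, so every xyⁱz is accepted.

ba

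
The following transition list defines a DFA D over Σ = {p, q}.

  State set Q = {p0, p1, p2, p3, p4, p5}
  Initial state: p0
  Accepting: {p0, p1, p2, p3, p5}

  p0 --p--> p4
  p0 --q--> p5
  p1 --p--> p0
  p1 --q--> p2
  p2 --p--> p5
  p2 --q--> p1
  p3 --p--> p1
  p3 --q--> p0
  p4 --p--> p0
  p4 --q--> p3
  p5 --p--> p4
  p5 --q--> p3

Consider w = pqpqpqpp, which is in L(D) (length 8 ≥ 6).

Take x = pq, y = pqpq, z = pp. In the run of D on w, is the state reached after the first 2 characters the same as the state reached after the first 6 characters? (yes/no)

yes

State sequence: p0 -p-> p4 -q-> p3 -p-> p1 -q-> p2 -p-> p5 -q-> p3

After x (step 2): p3. After xy (step 6): p3.
They match, so y = pqpq drives D around a cycle from p3 back to itself; pumping y any number of times keeps D in p3 before reading z, and xyⁱz ∈ L(D) for every i ≥ 0.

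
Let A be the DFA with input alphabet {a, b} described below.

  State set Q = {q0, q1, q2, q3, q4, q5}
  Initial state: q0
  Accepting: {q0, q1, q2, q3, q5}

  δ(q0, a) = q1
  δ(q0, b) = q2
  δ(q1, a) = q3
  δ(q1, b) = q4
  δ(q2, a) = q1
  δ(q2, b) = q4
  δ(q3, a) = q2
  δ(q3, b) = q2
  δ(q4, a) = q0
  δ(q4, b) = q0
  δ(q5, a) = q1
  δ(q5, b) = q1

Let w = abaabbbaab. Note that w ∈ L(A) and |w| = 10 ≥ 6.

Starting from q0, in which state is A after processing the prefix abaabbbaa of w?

q3

State sequence: q0 -a-> q1 -b-> q4 -a-> q0 -a-> q1 -b-> q4 -b-> q0 -b-> q2 -a-> q1 -a-> q3

After reading 9 characters, A is in state q3.
(This kind of state-tracing is the core of the pumping-lemma construction: with 6 states, pigeonhole forces a repeat within the first 6 steps.)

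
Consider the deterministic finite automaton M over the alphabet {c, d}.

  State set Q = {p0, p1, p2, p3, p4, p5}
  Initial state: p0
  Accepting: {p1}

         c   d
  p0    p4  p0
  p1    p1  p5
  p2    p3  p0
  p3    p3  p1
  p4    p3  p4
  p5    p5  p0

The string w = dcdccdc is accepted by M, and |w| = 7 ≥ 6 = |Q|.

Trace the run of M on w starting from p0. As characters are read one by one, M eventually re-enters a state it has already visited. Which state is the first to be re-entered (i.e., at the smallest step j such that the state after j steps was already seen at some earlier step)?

p0

State sequence: p0 -d-> p0 -c-> p4 -d-> p4 -c-> p3 -c-> p3 -d-> p1 -c-> p1
First repeat at step 1: p0 was already visited.

The earliest repeat is at step j = 1: M is in p0, which it already visited at step i = 0.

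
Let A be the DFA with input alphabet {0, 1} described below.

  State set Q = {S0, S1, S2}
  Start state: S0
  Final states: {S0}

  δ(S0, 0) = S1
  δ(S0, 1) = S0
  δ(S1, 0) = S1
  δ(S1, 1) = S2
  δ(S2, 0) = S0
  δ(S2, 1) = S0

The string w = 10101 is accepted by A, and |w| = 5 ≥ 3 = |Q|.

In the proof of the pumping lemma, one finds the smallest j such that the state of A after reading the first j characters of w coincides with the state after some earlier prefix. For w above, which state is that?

S0

State sequence: S0 -1-> S0 -0-> S1 -1-> S2 -0-> S0 -1-> S0
First repeat at step 1: S0 was already visited.

The earliest repeat is at step j = 1: A is in S0, which it already visited at step i = 0.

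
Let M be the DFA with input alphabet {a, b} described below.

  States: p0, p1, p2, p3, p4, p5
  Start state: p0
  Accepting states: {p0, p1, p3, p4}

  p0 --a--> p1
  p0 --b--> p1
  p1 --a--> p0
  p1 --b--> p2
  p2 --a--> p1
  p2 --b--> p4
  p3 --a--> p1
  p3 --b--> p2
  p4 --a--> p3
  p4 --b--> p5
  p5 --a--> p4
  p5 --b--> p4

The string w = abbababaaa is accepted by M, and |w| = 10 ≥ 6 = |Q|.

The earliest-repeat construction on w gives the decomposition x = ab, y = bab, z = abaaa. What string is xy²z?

xy^2z = ab·bab·bab·abaaa = abbabbababaaa.
Reading y = bab takes M from p2 back to p2, so after x·y·y the machine is still in p2, and z then leads to the accepting state p1. Hence abbabbababaaa ∈ L(M).

abbabbababaaa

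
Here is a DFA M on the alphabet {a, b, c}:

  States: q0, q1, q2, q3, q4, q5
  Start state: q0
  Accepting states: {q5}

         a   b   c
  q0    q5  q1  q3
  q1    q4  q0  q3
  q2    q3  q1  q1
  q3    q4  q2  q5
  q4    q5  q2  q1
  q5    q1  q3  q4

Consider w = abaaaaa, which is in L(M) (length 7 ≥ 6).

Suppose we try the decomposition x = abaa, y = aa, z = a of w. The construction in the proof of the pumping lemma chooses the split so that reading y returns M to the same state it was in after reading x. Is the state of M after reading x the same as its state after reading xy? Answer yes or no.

State sequence: q0 -a-> q5 -b-> q3 -a-> q4 -a-> q5 -a-> q1 -a-> q4

After x (step 4): q5. After xy (step 6): q4.
They differ (q5 ≠ q4), so y is not a cycle from the state after x; this split is not the one the pumping-lemma construction produces, and pumping y need not keep the string in L(M).

no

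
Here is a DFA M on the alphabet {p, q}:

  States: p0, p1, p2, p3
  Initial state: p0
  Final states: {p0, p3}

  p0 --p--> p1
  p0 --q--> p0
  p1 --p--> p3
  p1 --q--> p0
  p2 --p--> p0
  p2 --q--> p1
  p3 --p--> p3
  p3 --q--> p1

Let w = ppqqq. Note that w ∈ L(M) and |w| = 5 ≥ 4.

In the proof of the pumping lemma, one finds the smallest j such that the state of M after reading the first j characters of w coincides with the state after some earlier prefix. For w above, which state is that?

p1

Run of M on w = p p q q q:
  step 0: p0  (start)
  step 1: p1  (read p: p0→p1)
  step 2: p3  (read p: p1→p3)
  step 3: p1  (read q: p3→p1)   ← first repeat (p1 seen earlier)
  step 4: p0  (read q: p1→p0)
  step 5: p0  (read q: p0→p0)

The earliest repeat is at step j = 3: M is in p1, which it already visited at step i = 1.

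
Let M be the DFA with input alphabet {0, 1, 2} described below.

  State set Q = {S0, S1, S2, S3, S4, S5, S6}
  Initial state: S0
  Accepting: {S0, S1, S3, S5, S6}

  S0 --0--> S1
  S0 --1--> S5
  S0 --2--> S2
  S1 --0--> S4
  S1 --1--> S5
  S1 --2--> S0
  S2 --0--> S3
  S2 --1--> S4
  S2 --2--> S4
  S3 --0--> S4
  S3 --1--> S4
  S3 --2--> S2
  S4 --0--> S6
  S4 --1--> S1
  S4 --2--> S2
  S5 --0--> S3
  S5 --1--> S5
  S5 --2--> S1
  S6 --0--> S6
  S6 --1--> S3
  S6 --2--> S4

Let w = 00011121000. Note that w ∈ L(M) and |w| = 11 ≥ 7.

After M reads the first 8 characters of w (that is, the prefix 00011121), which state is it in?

State sequence: S0 -0-> S1 -0-> S4 -0-> S6 -1-> S3 -1-> S4 -1-> S1 -2-> S0 -1-> S5

After reading 8 characters, M is in state S5.

S5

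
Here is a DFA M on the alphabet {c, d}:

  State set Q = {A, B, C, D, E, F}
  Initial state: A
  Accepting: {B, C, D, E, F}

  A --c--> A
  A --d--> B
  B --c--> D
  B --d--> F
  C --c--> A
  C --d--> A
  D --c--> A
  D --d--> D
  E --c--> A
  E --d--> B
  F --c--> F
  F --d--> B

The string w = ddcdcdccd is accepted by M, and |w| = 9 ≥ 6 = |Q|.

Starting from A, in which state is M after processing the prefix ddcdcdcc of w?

A

State sequence: A -d-> B -d-> F -c-> F -d-> B -c-> D -d-> D -c-> A -c-> A

After reading 8 characters, M is in state A.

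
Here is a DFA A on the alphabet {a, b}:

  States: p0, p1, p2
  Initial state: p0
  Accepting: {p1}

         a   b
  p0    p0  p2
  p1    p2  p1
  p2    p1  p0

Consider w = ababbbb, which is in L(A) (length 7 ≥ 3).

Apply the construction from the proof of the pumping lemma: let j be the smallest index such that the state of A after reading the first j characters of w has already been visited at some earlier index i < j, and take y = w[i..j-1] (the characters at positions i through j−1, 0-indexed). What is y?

a

Run of A on w = a b a b b b b:
  step 0: p0  (start)
  step 1: p0  (read a: p0→p0)   ← first repeat (p0 seen earlier)
  step 2: p2  (read b: p0→p2)
  step 3: p1  (read a: p2→p1)
  step 4: p1  (read b: p1→p1)
  step 5: p1  (read b: p1→p1)
  step 6: p1  (read b: p1→p1)
  step 7: p1  (read b: p1→p1)

So i = 0, j = 1, giving x = w[0:0] = ε, y = w[0:1] = a, z = w[1:7] = babbbb.
Check: |xy| = 1 ≤ 3 and |y| = 1 ≥ 1. Reading y takes A from p0 back to p0, so every xyⁱz is accepted.
Pumping length from the standard proof: p = 3 (the number of states). The repeated state found above gives |xy| = j ≤ 3 and |y| = j − i ≥ 1.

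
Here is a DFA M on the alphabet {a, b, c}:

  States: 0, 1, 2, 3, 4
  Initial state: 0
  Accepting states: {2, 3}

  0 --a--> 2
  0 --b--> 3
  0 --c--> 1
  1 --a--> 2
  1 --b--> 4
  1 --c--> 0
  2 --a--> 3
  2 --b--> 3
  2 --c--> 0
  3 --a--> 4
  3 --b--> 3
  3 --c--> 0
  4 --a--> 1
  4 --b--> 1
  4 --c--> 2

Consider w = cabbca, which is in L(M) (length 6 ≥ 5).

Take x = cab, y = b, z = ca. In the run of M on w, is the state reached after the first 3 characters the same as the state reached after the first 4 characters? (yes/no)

State sequence: 0 -c-> 1 -a-> 2 -b-> 3 -b-> 3

After x (step 3): 3. After xy (step 4): 3.
They match, so y = b drives M around a cycle from 3 back to itself; pumping y any number of times keeps M in 3 before reading z, and xyⁱz ∈ L(M) for every i ≥ 0.

yes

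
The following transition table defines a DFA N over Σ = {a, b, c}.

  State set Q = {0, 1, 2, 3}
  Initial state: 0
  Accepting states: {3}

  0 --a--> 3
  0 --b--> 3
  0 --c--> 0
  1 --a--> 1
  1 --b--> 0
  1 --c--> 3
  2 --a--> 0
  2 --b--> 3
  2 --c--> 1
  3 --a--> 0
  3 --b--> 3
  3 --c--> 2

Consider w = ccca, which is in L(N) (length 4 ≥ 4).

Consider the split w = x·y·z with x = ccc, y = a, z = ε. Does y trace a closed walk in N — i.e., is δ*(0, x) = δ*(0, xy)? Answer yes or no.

State sequence: 0 -c-> 0 -c-> 0 -c-> 0 -a-> 3

After x (step 3): 0. After xy (step 4): 3.
They differ (0 ≠ 3), so y is not a cycle from the state after x; this split is not the one the pumping-lemma construction produces, and pumping y need not keep the string in L(N).

no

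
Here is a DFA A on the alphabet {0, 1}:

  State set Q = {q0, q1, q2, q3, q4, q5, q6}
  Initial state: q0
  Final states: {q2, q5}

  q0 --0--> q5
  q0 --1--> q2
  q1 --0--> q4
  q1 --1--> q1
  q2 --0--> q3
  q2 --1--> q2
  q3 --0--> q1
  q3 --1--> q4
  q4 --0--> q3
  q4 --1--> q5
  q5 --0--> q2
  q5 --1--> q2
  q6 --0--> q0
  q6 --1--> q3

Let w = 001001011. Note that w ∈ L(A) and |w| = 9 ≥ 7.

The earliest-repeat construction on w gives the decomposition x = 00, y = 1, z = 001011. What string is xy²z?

0011001011

xy^2z = 00·1·1·001011 = 0011001011.
Reading y = 1 takes A from q2 back to q2, so after x·y·y the machine is still in q2, and z then leads to the accepting state q2. Hence 0011001011 ∈ L(A).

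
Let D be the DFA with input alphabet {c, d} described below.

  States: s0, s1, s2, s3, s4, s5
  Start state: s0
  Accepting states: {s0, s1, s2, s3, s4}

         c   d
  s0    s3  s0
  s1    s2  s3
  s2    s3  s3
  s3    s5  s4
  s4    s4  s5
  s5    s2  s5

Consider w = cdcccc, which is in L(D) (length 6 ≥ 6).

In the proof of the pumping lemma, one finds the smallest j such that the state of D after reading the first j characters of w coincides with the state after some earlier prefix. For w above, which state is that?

s4

State sequence: s0 -c-> s3 -d-> s4 -c-> s4 -c-> s4 -c-> s4 -c-> s4
First repeat at step 3: s4 was already visited.

The earliest repeat is at step j = 3: D is in s4, which it already visited at step i = 2.
With |Q| = 6, pigeonhole forces a state repeat no later than step 6; the substring read between the first and second visits to that state can be pumped.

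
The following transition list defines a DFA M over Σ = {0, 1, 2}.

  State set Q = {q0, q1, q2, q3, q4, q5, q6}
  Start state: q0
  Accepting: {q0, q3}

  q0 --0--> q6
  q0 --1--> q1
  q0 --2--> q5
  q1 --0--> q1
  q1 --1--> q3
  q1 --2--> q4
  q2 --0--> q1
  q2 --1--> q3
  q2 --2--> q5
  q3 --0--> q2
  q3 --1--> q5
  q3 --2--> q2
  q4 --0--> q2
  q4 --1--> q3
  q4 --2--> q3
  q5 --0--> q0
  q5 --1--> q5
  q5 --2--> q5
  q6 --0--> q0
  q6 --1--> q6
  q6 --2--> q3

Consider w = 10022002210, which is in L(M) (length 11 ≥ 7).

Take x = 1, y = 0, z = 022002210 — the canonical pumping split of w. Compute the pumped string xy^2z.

100022002210

xy^2z = 1·0·0·022002210 = 100022002210.
Reading y = 0 takes M from q1 back to q1, so after x·y·y the machine is still in q1, and z then leads to the accepting state q0. Hence 100022002210 ∈ L(M).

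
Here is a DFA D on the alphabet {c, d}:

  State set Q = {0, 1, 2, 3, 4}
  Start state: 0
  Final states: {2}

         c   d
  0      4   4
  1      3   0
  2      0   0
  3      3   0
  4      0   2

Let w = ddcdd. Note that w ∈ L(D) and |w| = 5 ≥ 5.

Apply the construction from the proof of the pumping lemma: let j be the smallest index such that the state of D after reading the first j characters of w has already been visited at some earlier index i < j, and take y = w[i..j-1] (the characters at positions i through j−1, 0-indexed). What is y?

ddc

State sequence: 0 -d-> 4 -d-> 2 -c-> 0 -d-> 4 -d-> 2
First repeat at step 3: 0 was already visited.

So i = 0, j = 3, giving x = w[0:0] = ε, y = w[0:3] = ddc, z = w[3:5] = dd.
Check: |xy| = 3 ≤ 5 and |y| = 3 ≥ 1. Reading y takes D from 0 back to 0, so every xyⁱz is accepted.
Since D has 5 states, any run of length ≥ 5 visits 5+1 states, so by pigeonhole some state repeats within the first 5 steps — that repeat gives the pumpable loop.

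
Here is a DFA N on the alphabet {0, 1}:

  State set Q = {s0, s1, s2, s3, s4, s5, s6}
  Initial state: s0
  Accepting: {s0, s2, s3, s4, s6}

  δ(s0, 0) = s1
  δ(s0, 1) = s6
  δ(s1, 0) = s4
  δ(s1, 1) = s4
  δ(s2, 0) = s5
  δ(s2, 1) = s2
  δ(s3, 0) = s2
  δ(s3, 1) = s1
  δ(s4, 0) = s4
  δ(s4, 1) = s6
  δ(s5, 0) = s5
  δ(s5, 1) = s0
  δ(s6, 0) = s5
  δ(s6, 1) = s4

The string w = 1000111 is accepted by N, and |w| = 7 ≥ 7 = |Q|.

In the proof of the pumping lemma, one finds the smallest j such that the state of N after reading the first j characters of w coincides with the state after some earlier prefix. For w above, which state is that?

s5

State sequence: s0 -1-> s6 -0-> s5 -0-> s5 -0-> s5 -1-> s0 -1-> s6 -1-> s4
First repeat at step 3: s5 was already visited.

The earliest repeat is at step j = 3: N is in s5, which it already visited at step i = 2.
With |Q| = 7, pigeonhole forces a state repeat no later than step 7; the substring read between the first and second visits to that state can be pumped.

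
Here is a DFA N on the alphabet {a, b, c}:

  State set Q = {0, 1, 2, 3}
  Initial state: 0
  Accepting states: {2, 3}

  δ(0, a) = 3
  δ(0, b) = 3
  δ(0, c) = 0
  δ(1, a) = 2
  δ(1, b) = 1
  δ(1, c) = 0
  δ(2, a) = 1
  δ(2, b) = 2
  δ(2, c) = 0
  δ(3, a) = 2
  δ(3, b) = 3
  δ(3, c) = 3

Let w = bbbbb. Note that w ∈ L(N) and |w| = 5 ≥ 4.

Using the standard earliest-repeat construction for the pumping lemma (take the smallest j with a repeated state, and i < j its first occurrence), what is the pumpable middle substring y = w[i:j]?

State sequence: 0 -b-> 3 -b-> 3 -b-> 3 -b-> 3 -b-> 3
First repeat at step 2: 3 was already visited.

So i = 1, j = 2, giving x = w[0:1] = b, y = w[1:2] = b, z = w[2:5] = bbb.
Check: |xy| = 2 ≤ 4 and |y| = 1 ≥ 1. Reading y takes N from 3 back to 3, so every xyⁱz is accepted.

b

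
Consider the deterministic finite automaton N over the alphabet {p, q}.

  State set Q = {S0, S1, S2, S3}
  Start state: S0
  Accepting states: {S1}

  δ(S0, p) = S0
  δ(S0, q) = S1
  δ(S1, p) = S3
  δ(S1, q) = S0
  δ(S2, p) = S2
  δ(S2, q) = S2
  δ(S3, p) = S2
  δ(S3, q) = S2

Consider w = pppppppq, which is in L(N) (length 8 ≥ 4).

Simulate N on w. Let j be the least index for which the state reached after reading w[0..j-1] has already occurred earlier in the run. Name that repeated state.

Run of N on w = p p p p p p p q:
  step 0: S0  (start)
  step 1: S0  (read p: S0→S0)   ← first repeat (S0 seen earlier)
  step 2: S0  (read p: S0→S0)
  step 3: S0  (read p: S0→S0)
  step 4: S0  (read p: S0→S0)
  step 5: S0  (read p: S0→S0)
  step 6: S0  (read p: S0→S0)
  step 7: S0  (read p: S0→S0)
  step 8: S1  (read q: S0→S1)

The earliest repeat is at step j = 1: N is in S0, which it already visited at step i = 0.
With |Q| = 4, pigeonhole forces a state repeat no later than step 4; the substring read between the first and second visits to that state can be pumped.

S0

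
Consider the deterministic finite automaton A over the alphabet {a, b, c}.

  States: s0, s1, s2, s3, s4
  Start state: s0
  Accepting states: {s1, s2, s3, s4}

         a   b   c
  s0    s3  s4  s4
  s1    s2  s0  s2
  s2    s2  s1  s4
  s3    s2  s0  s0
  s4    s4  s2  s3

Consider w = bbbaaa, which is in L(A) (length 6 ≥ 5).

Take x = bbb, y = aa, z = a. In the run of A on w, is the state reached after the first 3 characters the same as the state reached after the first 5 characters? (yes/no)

no

State sequence: s0 -b-> s4 -b-> s2 -b-> s1 -a-> s2 -a-> s2

After x (step 3): s1. After xy (step 5): s2.
They differ (s1 ≠ s2), so y is not a cycle from the state after x; this split is not the one the pumping-lemma construction produces, and pumping y need not keep the string in L(A).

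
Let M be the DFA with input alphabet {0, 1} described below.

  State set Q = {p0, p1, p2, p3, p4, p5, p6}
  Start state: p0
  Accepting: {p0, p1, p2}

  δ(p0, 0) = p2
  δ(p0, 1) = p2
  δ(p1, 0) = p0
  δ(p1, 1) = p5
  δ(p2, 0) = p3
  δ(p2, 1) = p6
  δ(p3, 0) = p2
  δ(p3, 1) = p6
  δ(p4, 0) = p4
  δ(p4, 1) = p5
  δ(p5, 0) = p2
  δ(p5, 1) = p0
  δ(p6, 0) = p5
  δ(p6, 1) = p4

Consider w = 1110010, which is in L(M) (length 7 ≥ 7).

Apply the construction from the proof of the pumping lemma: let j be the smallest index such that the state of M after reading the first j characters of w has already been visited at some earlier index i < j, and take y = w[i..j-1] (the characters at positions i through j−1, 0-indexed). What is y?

0

State sequence: p0 -1-> p2 -1-> p6 -1-> p4 -0-> p4 -0-> p4 -1-> p5 -0-> p2
First repeat at step 4: p4 was already visited.

So i = 3, j = 4, giving x = w[0:3] = 111, y = w[3:4] = 0, z = w[4:7] = 010.
Check: |xy| = 4 ≤ 7 and |y| = 1 ≥ 1. Reading y takes M from p4 back to p4, so every xyⁱz is accepted.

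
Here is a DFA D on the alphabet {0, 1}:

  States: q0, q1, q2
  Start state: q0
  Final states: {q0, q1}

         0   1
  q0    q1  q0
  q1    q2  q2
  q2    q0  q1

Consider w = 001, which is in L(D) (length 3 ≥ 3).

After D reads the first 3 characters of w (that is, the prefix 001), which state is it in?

q1

Run of D on the first 3 characters of w = 0 0 1:
  step 0: q0  (start)
  step 1: q1  (read 0: q0→q1)
  step 2: q2  (read 0: q1→q2)
  step 3: q1  (read 1: q2→q1)

After reading 3 characters, D is in state q1.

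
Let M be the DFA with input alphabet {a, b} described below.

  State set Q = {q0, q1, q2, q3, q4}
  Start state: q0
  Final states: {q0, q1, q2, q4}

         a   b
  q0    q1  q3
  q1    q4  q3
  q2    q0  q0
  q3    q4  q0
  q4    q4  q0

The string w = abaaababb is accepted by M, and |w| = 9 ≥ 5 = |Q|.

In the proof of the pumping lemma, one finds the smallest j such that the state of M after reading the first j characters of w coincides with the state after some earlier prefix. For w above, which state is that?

q4

Run of M on w = a b a a a b a b b:
  step 0: q0  (start)
  step 1: q1  (read a: q0→q1)
  step 2: q3  (read b: q1→q3)
  step 3: q4  (read a: q3→q4)
  step 4: q4  (read a: q4→q4)   ← first repeat (q4 seen earlier)
  step 5: q4  (read a: q4→q4)
  step 6: q0  (read b: q4→q0)
  step 7: q1  (read a: q0→q1)
  step 8: q3  (read b: q1→q3)
  step 9: q0  (read b: q3→q0)

The earliest repeat is at step j = 4: M is in q4, which it already visited at step i = 3.
Since M has 5 states, any run of length ≥ 5 visits 5+1 states, so by pigeonhole some state repeats within the first 5 steps — that repeat gives the pumpable loop.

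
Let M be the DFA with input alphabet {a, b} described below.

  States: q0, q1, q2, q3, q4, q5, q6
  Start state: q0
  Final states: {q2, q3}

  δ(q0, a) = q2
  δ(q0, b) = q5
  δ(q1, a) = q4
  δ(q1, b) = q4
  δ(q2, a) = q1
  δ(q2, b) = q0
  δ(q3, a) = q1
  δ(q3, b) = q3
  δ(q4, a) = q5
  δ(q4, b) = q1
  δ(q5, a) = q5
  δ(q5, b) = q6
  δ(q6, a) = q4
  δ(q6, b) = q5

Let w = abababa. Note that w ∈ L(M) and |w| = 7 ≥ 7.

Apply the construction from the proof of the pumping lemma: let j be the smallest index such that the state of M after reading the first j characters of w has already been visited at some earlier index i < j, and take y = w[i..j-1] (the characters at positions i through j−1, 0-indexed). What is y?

ab

Run of M on w = a b a b a b a:
  step 0: q0  (start)
  step 1: q2  (read a: q0→q2)
  step 2: q0  (read b: q2→q0)   ← first repeat (q0 seen earlier)
  step 3: q2  (read a: q0→q2)
  step 4: q0  (read b: q2→q0)
  step 5: q2  (read a: q0→q2)
  step 6: q0  (read b: q2→q0)
  step 7: q2  (read a: q0→q2)

So i = 0, j = 2, giving x = w[0:0] = ε, y = w[0:2] = ab, z = w[2:7] = ababa.
Check: |xy| = 2 ≤ 7 and |y| = 2 ≥ 1. Reading y takes M from q0 back to q0, so every xyⁱz is accepted.
Pumping length from the standard proof: p = 7 (the number of states). The repeated state found above gives |xy| = j ≤ 7 and |y| = j − i ≥ 1.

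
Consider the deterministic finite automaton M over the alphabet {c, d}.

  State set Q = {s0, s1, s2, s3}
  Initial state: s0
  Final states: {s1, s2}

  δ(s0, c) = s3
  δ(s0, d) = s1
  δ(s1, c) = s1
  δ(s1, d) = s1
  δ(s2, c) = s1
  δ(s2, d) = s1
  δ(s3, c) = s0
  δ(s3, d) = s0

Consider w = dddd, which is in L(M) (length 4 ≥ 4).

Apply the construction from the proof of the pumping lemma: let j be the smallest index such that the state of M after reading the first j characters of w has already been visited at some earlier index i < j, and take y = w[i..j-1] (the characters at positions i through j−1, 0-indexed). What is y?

d

State sequence: s0 -d-> s1 -d-> s1 -d-> s1 -d-> s1
First repeat at step 2: s1 was already visited.

So i = 1, j = 2, giving x = w[0:1] = d, y = w[1:2] = d, z = w[2:4] = dd.
Check: |xy| = 2 ≤ 4 and |y| = 1 ≥ 1. Reading y takes M from s1 back to s1, so every xyⁱz is accepted.
Pumping length from the standard proof: p = 4 (the number of states). The repeated state found above gives |xy| = j ≤ 4 and |y| = j − i ≥ 1.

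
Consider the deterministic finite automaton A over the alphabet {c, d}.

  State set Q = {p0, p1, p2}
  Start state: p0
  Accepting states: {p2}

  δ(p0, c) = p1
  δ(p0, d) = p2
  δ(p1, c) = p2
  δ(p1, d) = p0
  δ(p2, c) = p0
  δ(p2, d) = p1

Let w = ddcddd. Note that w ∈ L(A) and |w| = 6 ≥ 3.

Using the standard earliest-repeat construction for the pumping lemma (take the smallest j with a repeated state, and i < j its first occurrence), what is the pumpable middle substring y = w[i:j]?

dc

Run of A on w = d d c d d d:
  step 0: p0  (start)
  step 1: p2  (read d: p0→p2)
  step 2: p1  (read d: p2→p1)
  step 3: p2  (read c: p1→p2)   ← first repeat (p2 seen earlier)
  step 4: p1  (read d: p2→p1)
  step 5: p0  (read d: p1→p0)
  step 6: p2  (read d: p0→p2)

So i = 1, j = 3, giving x = w[0:1] = d, y = w[1:3] = dc, z = w[3:6] = ddd.
Check: |xy| = 3 ≤ 3 and |y| = 2 ≥ 1. Reading y takes A from p2 back to p2, so every xyⁱz is accepted.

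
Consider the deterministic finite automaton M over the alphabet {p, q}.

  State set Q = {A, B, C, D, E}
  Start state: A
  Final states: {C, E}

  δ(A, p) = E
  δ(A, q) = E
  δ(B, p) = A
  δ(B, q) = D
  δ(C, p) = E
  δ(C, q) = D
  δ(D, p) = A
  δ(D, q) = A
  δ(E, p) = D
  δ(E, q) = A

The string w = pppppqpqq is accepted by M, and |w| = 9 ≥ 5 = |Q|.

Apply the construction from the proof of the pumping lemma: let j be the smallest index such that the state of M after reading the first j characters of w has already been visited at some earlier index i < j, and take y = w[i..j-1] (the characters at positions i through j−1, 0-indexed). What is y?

Run of M on w = p p p p p q p q q:
  step 0: A  (start)
  step 1: E  (read p: A→E)
  step 2: D  (read p: E→D)
  step 3: A  (read p: D→A)   ← first repeat (A seen earlier)
  step 4: E  (read p: A→E)
  step 5: D  (read p: E→D)
  step 6: A  (read q: D→A)
  step 7: E  (read p: A→E)
  step 8: A  (read q: E→A)
  step 9: E  (read q: A→E)

So i = 0, j = 3, giving x = w[0:0] = ε, y = w[0:3] = ppp, z = w[3:9] = ppqpqq.
Check: |xy| = 3 ≤ 5 and |y| = 3 ≥ 1. Reading y takes M from A back to A, so every xyⁱz is accepted.
Since M has 5 states, any run of length ≥ 5 visits 5+1 states, so by pigeonhole some state repeats within the first 5 steps — that repeat gives the pumpable loop.

ppp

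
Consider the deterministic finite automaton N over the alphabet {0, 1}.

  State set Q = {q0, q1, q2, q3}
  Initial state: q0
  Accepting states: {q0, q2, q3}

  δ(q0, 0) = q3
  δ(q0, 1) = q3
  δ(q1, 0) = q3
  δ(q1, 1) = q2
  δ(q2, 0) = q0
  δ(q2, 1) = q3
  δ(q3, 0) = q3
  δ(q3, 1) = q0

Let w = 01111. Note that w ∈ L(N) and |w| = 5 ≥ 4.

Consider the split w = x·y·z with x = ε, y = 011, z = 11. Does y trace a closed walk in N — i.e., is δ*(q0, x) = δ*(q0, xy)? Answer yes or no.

Run of N on the first 3 characters of w = 0 1 1:
  step 0: q0  (start)
  step 1: q3  (read 0: q0→q3)
  step 2: q0  (read 1: q3→q0)
  step 3: q3  (read 1: q0→q3)

After x (step 0): q0. After xy (step 3): q3.
They differ (q0 ≠ q3), so y is not a cycle from the state after x; this split is not the one the pumping-lemma construction produces, and pumping y need not keep the string in L(N).

no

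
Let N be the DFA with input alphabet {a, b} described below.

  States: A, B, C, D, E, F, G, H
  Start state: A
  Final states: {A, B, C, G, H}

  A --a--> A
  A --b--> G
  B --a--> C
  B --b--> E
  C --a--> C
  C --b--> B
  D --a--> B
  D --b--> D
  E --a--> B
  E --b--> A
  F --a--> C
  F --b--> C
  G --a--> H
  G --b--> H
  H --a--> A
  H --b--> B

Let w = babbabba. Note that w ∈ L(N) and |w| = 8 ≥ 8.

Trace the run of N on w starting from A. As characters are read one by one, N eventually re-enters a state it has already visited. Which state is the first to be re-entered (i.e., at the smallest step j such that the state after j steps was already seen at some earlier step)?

B

Run of N on w = b a b b a b b a:
  step 0: A  (start)
  step 1: G  (read b: A→G)
  step 2: H  (read a: G→H)
  step 3: B  (read b: H→B)
  step 4: E  (read b: B→E)
  step 5: B  (read a: E→B)   ← first repeat (B seen earlier)
  step 6: E  (read b: B→E)
  step 7: A  (read b: E→A)
  step 8: A  (read a: A→A)

The earliest repeat is at step j = 5: N is in B, which it already visited at step i = 3.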